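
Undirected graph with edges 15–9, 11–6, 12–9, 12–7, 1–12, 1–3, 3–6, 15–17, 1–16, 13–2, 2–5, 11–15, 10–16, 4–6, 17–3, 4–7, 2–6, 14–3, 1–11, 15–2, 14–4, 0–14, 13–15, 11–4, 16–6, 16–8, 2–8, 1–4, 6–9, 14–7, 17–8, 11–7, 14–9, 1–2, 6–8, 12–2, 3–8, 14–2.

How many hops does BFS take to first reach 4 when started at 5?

3

Level 0: 5
Level 1: 2
Level 2: 1, 6, 8, 12, 13, 14, 15
Level 3: 0, 3, 4, 7, 9, 11, 16, 17
Level 4: 10
4 first appears at level 3.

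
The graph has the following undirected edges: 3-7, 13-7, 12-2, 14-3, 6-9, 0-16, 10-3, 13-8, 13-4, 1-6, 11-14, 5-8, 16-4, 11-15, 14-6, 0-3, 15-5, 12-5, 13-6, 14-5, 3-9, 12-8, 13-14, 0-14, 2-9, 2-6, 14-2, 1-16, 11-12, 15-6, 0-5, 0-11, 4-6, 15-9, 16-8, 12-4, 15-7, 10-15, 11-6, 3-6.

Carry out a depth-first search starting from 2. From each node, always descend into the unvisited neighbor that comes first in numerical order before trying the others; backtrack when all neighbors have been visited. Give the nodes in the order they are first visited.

Visit 2
2 → 6
6 → 1
1 → 16
16 → 0
0 → 3
3 → 7
7 → 13
13 → 4
4 → 12
12 → 5
5 → 8
5 → 14
14 → 11
11 → 15
15 → 9
15 → 10

2, 6, 1, 16, 0, 3, 7, 13, 4, 12, 5, 8, 14, 11, 15, 9, 10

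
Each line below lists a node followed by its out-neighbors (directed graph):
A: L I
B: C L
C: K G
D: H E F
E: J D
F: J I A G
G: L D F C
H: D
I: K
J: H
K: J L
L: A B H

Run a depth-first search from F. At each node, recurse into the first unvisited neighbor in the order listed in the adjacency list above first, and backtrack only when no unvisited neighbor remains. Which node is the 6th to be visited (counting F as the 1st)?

I

Visit F
F → J
J → H
H → D
D → E
F → I
I → K
K → L
L → A
L → B
B → C
C → G

Visit order: F, J, H, D, E, I, K, L, A, B, C, G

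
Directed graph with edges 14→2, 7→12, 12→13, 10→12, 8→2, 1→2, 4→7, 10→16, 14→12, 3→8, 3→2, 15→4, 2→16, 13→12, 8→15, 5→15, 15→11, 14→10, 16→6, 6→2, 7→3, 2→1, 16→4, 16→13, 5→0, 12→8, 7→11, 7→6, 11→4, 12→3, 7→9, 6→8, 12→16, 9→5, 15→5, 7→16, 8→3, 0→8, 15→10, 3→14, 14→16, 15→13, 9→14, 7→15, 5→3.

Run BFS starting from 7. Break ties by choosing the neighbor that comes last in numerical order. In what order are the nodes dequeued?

Visit 7; enqueue 16, 15, 12, 11, 9, 6, 3 → queue [16, 15, 12, 11, 9, 6, 3]
Visit 16; enqueue 13, 4 → queue [15, 12, 11, 9, 6, 3, 13, 4]
Visit 15; enqueue 10, 5 → queue [12, 11, 9, 6, 3, 13, 4, 10, 5]
Visit 12; enqueue 8 → queue [11, 9, 6, 3, 13, 4, 10, 5, 8]
Visit 11 → queue [9, 6, 3, 13, 4, 10, 5, 8]
Visit 9; enqueue 14 → queue [6, 3, 13, 4, 10, 5, 8, 14]
Visit 6; enqueue 2 → queue [3, 13, 4, 10, 5, 8, 14, 2]
Visit 3 → queue [13, 4, 10, 5, 8, 14, 2]
Visit 13 → queue [4, 10, 5, 8, 14, 2]
Visit 4 → queue [10, 5, 8, 14, 2]
Visit 10 → queue [5, 8, 14, 2]
Visit 5; enqueue 0 → queue [8, 14, 2, 0]
Visit 8 → queue [14, 2, 0]
Visit 14 → queue [2, 0]
Visit 2; enqueue 1 → queue [0, 1]
Visit 0 → queue [1]
Visit 1 → queue []

7, 16, 15, 12, 11, 9, 6, 3, 13, 4, 10, 5, 8, 14, 2, 0, 1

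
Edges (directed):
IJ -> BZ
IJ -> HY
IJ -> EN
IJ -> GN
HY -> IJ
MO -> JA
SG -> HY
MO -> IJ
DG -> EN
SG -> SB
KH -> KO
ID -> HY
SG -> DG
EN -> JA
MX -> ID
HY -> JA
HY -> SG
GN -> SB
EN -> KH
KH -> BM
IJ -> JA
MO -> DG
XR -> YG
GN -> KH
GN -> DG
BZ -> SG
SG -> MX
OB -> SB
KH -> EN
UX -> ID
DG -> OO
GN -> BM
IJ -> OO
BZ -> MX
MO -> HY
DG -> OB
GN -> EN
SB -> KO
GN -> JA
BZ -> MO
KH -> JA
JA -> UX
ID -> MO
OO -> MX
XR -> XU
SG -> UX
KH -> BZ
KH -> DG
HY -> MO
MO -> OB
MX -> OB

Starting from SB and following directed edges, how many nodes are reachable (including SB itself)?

2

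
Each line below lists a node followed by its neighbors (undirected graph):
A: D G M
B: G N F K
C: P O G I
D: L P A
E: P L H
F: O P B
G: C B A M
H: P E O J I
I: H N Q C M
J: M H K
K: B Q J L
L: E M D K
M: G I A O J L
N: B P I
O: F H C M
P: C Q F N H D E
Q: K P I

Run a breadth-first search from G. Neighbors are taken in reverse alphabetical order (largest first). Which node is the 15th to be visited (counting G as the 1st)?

H

Visit G; enqueue M, C, B, A → queue [M, C, B, A]
Visit M; enqueue O, L, J, I → queue [C, B, A, O, L, J, I]
Visit C; enqueue P → queue [B, A, O, L, J, I, P]
Visit B; enqueue N, K, F → queue [A, O, L, J, I, P, N, K, F]
Visit A; enqueue D → queue [O, L, J, I, P, N, K, F, D]
Visit O; enqueue H → queue [L, J, I, P, N, K, F, D, H]
Visit L; enqueue E → queue [J, I, P, N, K, F, D, H, E]
Visit J → queue [I, P, N, K, F, D, H, E]
Visit I; enqueue Q → queue [P, N, K, F, D, H, E, Q]
Visit P → queue [N, K, F, D, H, E, Q]
Visit N → queue [K, F, D, H, E, Q]
Visit K → queue [F, D, H, E, Q]
Visit F → queue [D, H, E, Q]
Visit D → queue [H, E, Q]
Visit H → queue [E, Q]
Visit E → queue [Q]
Visit Q → queue []

Visit order: G, M, C, B, A, O, L, J, I, P, N, K, F, D, H, E, Q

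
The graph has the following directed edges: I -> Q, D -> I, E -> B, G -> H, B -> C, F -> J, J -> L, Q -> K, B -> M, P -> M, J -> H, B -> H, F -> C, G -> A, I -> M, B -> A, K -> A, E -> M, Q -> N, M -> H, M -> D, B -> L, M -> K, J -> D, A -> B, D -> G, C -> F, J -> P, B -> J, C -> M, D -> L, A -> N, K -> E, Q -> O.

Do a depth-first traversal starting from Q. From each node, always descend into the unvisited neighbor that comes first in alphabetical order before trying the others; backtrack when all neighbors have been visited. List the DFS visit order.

Visit Q
Q → K
K → A
A → B
B → C
C → F
F → J
J → D
D → G
G → H
D → I
I → M
D → L
J → P
A → N
K → E
Q → O

Q, K, A, B, C, F, J, D, G, H, I, M, L, P, N, E, O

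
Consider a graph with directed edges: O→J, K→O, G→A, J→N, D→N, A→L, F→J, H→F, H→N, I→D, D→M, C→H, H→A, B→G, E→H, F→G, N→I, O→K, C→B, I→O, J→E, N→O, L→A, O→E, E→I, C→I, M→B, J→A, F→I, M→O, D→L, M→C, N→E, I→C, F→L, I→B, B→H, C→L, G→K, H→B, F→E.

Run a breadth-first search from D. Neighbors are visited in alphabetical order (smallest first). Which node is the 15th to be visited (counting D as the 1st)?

F

Visit D; enqueue L, M, N → queue [L, M, N]
Visit L; enqueue A → queue [M, N, A]
Visit M; enqueue B, C, O → queue [N, A, B, C, O]
Visit N; enqueue E, I → queue [A, B, C, O, E, I]
Visit A → queue [B, C, O, E, I]
Visit B; enqueue G, H → queue [C, O, E, I, G, H]
Visit C → queue [O, E, I, G, H]
Visit O; enqueue J, K → queue [E, I, G, H, J, K]
Visit E → queue [I, G, H, J, K]
Visit I → queue [G, H, J, K]
Visit G → queue [H, J, K]
Visit H; enqueue F → queue [J, K, F]
Visit J → queue [K, F]
Visit K → queue [F]
Visit F → queue []

Visit order: D, L, M, N, A, B, C, O, E, I, G, H, J, K, F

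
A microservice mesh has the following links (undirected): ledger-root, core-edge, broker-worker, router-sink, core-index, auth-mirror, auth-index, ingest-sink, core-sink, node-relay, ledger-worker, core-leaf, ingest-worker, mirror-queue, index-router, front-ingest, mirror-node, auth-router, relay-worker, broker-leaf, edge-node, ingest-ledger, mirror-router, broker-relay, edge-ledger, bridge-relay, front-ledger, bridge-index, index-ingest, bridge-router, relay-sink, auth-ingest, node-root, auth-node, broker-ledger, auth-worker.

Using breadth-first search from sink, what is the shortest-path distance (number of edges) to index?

2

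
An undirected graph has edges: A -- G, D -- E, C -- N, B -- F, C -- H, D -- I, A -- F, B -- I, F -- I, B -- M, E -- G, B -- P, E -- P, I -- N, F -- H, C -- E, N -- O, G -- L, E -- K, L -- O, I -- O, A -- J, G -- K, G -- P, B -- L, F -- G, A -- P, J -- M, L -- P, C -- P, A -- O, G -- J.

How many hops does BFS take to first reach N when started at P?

2

Level 0: P
Level 1: A, B, C, E, G, L
Level 2: D, F, H, I, J, K, M, N, O
N first appears at level 2.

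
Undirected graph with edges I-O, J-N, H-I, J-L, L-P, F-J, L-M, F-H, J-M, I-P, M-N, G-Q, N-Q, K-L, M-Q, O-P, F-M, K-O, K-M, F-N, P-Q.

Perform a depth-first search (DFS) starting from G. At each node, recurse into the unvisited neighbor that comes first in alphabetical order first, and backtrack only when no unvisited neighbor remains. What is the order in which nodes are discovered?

Visit G
G → Q
Q → M
M → F
F → H
H → I
I → O
O → K
K → L
L → J
J → N
L → P

G, Q, M, F, H, I, O, K, L, J, N, P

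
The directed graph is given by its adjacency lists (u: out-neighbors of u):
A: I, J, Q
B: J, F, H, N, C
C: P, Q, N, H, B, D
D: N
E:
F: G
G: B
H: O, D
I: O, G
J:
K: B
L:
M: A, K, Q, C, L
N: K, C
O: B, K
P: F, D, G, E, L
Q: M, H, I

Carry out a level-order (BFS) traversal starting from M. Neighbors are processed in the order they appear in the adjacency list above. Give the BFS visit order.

M A K Q C L I J B H P N D O G F E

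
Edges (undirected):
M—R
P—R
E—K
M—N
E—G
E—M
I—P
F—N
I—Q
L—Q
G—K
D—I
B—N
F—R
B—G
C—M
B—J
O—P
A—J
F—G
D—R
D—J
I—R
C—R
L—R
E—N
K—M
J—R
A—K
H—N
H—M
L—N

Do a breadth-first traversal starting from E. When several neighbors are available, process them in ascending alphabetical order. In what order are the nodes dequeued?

E -> G -> K -> M -> N -> B -> F -> A -> C -> H -> R -> L -> J -> D -> I -> P -> Q -> O

Visit E; enqueue G, K, M, N → queue [G, K, M, N]
Visit G; enqueue B, F → queue [K, M, N, B, F]
Visit K; enqueue A → queue [M, N, B, F, A]
Visit M; enqueue C, H, R → queue [N, B, F, A, C, H, R]
Visit N; enqueue L → queue [B, F, A, C, H, R, L]
Visit B; enqueue J → queue [F, A, C, H, R, L, J]
Visit F → queue [A, C, H, R, L, J]
Visit A → queue [C, H, R, L, J]
Visit C → queue [H, R, L, J]
Visit H → queue [R, L, J]
Visit R; enqueue D, I, P → queue [L, J, D, I, P]
Visit L; enqueue Q → queue [J, D, I, P, Q]
Visit J → queue [D, I, P, Q]
Visit D → queue [I, P, Q]
Visit I → queue [P, Q]
Visit P; enqueue O → queue [Q, O]
Visit Q → queue [O]
Visit O → queue []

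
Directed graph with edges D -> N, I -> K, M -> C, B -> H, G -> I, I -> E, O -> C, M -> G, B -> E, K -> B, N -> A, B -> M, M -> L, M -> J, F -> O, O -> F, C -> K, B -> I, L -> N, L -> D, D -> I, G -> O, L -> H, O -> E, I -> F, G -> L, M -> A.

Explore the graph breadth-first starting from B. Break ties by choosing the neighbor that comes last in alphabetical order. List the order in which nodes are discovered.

B → M → I → H → E → L → J → G → C → A → K → F → N → D → O

Visit B; enqueue M, I, H, E → queue [M, I, H, E]
Visit M; enqueue L, J, G, C, A → queue [I, H, E, L, J, G, C, A]
Visit I; enqueue K, F → queue [H, E, L, J, G, C, A, K, F]
Visit H → queue [E, L, J, G, C, A, K, F]
Visit E → queue [L, J, G, C, A, K, F]
Visit L; enqueue N, D → queue [J, G, C, A, K, F, N, D]
Visit J → queue [G, C, A, K, F, N, D]
Visit G; enqueue O → queue [C, A, K, F, N, D, O]
Visit C → queue [A, K, F, N, D, O]
Visit A → queue [K, F, N, D, O]
Visit K → queue [F, N, D, O]
Visit F → queue [N, D, O]
Visit N → queue [D, O]
Visit D → queue [O]
Visit O → queue []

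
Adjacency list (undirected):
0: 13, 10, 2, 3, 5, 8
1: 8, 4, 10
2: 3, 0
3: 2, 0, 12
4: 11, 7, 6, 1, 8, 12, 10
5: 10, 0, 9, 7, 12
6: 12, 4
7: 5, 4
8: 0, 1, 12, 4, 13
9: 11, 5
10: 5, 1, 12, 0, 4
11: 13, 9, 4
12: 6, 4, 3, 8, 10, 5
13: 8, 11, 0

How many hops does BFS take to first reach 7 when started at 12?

Level 0: 12
Level 1: 3, 4, 5, 6, 8, 10
Level 2: 0, 1, 2, 7, 9, 11, 13
7 first appears at level 2.

2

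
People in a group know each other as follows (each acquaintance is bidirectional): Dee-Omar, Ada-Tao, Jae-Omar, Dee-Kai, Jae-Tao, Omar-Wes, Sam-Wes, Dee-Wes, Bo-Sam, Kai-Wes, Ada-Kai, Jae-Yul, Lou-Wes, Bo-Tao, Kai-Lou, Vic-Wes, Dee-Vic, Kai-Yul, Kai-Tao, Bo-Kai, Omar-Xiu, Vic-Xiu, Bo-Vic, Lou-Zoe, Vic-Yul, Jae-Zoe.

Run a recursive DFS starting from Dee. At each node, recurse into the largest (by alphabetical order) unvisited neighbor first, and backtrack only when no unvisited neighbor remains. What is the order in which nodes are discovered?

Dee, Wes, Vic, Yul, Kai, Tao, Jae, Zoe, Lou, Omar, Xiu, Bo, Sam, Ada

Visit Dee
Dee → Wes
Wes → Vic
Vic → Yul
Yul → Kai
Kai → Tao
Tao → Jae
Jae → Zoe
Zoe → Lou
Jae → Omar
Omar → Xiu
Tao → Bo
Bo → Sam
Tao → Ada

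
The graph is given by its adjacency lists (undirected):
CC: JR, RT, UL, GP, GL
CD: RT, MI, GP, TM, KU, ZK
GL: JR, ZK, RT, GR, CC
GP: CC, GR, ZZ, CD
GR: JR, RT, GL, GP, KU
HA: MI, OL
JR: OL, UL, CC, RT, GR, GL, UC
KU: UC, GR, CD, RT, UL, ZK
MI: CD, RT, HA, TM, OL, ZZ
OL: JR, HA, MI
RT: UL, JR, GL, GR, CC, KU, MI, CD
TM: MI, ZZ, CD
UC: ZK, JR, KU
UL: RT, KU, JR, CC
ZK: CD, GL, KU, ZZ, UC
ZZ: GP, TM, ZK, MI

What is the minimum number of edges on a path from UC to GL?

Level 0: UC
Level 1: JR, KU, ZK
Level 2: CC, CD, GL, GR, OL, RT, UL, ZZ
Level 3: GP, HA, MI, TM
GL first appears at level 2.

2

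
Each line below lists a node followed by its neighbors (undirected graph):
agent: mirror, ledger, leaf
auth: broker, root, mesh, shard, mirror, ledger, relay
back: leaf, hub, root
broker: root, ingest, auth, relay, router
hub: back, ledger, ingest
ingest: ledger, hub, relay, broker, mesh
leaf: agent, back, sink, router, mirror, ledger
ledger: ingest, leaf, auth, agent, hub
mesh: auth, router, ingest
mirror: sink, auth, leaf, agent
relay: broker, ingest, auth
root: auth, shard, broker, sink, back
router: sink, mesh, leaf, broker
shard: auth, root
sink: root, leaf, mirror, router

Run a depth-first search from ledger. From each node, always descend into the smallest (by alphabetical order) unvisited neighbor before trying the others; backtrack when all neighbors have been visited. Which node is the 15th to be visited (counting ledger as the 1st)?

Visit ledger
ledger → agent
agent → leaf
leaf → back
back → hub
hub → ingest
ingest → broker
broker → auth
auth → mesh
mesh → router
router → sink
sink → mirror
sink → root
root → shard
auth → relay

Visit order: ledger, agent, leaf, back, hub, ingest, broker, auth, mesh, router, sink, mirror, root, shard, relay

relay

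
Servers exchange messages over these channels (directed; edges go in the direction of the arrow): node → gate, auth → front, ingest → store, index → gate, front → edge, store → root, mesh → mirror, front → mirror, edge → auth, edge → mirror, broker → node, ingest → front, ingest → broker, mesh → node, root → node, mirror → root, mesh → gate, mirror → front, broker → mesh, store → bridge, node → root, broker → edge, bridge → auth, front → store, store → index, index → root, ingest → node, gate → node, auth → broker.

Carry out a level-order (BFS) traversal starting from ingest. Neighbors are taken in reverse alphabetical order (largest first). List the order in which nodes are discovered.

ingest → store → node → front → broker → root → index → bridge → gate → mirror → edge → mesh → auth

Visit ingest; enqueue store, node, front, broker → queue [store, node, front, broker]
Visit store; enqueue root, index, bridge → queue [node, front, broker, root, index, bridge]
Visit node; enqueue gate → queue [front, broker, root, index, bridge, gate]
Visit front; enqueue mirror, edge → queue [broker, root, index, bridge, gate, mirror, edge]
Visit broker; enqueue mesh → queue [root, index, bridge, gate, mirror, edge, mesh]
Visit root → queue [index, bridge, gate, mirror, edge, mesh]
Visit index → queue [bridge, gate, mirror, edge, mesh]
Visit bridge; enqueue auth → queue [gate, mirror, edge, mesh, auth]
Visit gate → queue [mirror, edge, mesh, auth]
Visit mirror → queue [edge, mesh, auth]
Visit edge → queue [mesh, auth]
Visit mesh → queue [auth]
Visit auth → queue []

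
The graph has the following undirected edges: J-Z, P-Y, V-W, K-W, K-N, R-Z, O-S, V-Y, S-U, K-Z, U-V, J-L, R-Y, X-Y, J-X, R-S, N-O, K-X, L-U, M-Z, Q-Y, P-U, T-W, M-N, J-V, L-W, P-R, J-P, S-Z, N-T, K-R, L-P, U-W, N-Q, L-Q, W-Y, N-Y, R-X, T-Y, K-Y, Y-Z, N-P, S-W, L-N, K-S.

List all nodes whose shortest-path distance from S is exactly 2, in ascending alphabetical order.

Level 0: S
Level 1: K, O, R, U, W, Z
Level 2: J, L, M, N, P, T, V, X, Y
Level 3: Q

J, L, M, N, P, T, V, X, Y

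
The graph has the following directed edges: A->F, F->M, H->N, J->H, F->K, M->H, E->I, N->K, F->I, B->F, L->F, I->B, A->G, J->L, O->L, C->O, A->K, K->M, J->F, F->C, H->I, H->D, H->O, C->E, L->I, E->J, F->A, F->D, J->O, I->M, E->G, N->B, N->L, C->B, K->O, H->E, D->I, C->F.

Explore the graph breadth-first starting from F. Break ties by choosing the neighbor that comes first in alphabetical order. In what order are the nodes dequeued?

Visit F; enqueue A, C, D, I, K, M → queue [A, C, D, I, K, M]
Visit A; enqueue G → queue [C, D, I, K, M, G]
Visit C; enqueue B, E, O → queue [D, I, K, M, G, B, E, O]
Visit D → queue [I, K, M, G, B, E, O]
Visit I → queue [K, M, G, B, E, O]
Visit K → queue [M, G, B, E, O]
Visit M; enqueue H → queue [G, B, E, O, H]
Visit G → queue [B, E, O, H]
Visit B → queue [E, O, H]
Visit E; enqueue J → queue [O, H, J]
Visit O; enqueue L → queue [H, J, L]
Visit H; enqueue N → queue [J, L, N]
Visit J → queue [L, N]
Visit L → queue [N]
Visit N → queue []

F → A → C → D → I → K → M → G → B → E → O → H → J → L → N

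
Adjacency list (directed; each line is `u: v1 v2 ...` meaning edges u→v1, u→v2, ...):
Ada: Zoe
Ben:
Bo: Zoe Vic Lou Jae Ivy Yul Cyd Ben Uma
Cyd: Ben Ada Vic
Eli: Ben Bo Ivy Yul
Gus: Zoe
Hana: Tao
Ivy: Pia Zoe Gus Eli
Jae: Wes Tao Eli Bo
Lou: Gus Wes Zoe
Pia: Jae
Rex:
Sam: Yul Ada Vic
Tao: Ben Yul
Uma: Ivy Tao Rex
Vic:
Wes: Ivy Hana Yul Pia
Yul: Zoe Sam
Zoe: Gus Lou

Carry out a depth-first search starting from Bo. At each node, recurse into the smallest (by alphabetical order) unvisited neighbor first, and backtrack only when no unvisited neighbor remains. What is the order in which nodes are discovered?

Bo, Ben, Cyd, Ada, Zoe, Gus, Lou, Wes, Hana, Tao, Yul, Sam, Vic, Ivy, Eli, Pia, Jae, Uma, Rex

Visit Bo
Bo → Ben
Bo → Cyd
Cyd → Ada
Ada → Zoe
Zoe → Gus
Zoe → Lou
Lou → Wes
Wes → Hana
Hana → Tao
Tao → Yul
Yul → Sam
Sam → Vic
Wes → Ivy
Ivy → Eli
Ivy → Pia
Pia → Jae
Bo → Uma
Uma → Rex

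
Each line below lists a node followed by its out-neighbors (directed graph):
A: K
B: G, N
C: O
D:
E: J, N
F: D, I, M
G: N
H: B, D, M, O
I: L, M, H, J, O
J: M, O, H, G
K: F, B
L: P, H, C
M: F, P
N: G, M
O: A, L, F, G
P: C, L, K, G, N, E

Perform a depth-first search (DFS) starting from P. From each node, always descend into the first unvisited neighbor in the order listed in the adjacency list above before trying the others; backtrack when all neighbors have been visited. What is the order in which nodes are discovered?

P, C, O, A, K, F, D, I, L, H, B, G, N, M, J, E

Visit P
P → C
C → O
O → A
A → K
K → F
F → D
F → I
I → L
L → H
H → B
B → G
G → N
N → M
I → J
P → E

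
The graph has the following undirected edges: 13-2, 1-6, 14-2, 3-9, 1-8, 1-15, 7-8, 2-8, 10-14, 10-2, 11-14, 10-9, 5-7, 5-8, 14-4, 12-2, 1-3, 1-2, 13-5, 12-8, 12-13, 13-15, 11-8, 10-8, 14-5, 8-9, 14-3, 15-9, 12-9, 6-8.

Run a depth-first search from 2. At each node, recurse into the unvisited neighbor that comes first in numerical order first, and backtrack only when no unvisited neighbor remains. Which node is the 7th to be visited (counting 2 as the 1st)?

Visit 2
2 → 1
1 → 3
3 → 9
9 → 8
8 → 5
5 → 7
5 → 13
13 → 12
13 → 15
5 → 14
14 → 4
14 → 10
14 → 11
8 → 6

Visit order: 2, 1, 3, 9, 8, 5, 7, 13, 12, 15, 14, 4, 10, 11, 6

7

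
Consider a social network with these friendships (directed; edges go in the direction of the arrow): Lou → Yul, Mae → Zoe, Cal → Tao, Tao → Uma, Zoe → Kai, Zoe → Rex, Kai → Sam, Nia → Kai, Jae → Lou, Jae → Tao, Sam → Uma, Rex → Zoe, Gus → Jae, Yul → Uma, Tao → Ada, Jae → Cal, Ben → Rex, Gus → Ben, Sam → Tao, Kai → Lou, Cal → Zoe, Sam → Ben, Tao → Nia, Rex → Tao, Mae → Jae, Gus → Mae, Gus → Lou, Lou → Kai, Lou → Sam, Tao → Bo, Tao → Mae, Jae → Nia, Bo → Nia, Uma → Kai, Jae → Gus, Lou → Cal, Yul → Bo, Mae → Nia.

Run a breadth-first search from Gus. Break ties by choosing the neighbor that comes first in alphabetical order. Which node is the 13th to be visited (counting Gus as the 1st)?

Zoe

Visit Gus; enqueue Ben, Jae, Lou, Mae → queue [Ben, Jae, Lou, Mae]
Visit Ben; enqueue Rex → queue [Jae, Lou, Mae, Rex]
Visit Jae; enqueue Cal, Nia, Tao → queue [Lou, Mae, Rex, Cal, Nia, Tao]
Visit Lou; enqueue Kai, Sam, Yul → queue [Mae, Rex, Cal, Nia, Tao, Kai, Sam, Yul]
Visit Mae; enqueue Zoe → queue [Rex, Cal, Nia, Tao, Kai, Sam, Yul, Zoe]
Visit Rex → queue [Cal, Nia, Tao, Kai, Sam, Yul, Zoe]
Visit Cal → queue [Nia, Tao, Kai, Sam, Yul, Zoe]
Visit Nia → queue [Tao, Kai, Sam, Yul, Zoe]
Visit Tao; enqueue Ada, Bo, Uma → queue [Kai, Sam, Yul, Zoe, Ada, Bo, Uma]
Visit Kai → queue [Sam, Yul, Zoe, Ada, Bo, Uma]
Visit Sam → queue [Yul, Zoe, Ada, Bo, Uma]
Visit Yul → queue [Zoe, Ada, Bo, Uma]
Visit Zoe → queue [Ada, Bo, Uma]
Visit Ada → queue [Bo, Uma]
Visit Bo → queue [Uma]
Visit Uma → queue []

Visit order: Gus, Ben, Jae, Lou, Mae, Rex, Cal, Nia, Tao, Kai, Sam, Yul, Zoe, Ada, Bo, Uma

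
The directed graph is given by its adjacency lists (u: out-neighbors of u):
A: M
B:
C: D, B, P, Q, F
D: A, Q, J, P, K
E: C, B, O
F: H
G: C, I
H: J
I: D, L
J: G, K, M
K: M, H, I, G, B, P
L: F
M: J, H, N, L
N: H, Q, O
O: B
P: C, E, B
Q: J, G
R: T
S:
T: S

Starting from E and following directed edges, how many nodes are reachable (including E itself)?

BFS from E visits: E, C, B, O, D, P, Q, F, A, J, K, G, H, M, I, N, L
Reachable nodes: 17 of 20 total.

17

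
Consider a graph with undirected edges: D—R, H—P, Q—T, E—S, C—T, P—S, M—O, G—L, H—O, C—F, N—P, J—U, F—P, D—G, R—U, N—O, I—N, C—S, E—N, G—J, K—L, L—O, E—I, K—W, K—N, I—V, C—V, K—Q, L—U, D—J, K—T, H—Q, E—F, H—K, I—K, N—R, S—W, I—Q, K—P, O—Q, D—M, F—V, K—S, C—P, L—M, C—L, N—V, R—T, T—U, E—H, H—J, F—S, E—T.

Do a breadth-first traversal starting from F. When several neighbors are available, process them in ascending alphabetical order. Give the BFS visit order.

F C E P S V L T H I N K W G M O U Q R J D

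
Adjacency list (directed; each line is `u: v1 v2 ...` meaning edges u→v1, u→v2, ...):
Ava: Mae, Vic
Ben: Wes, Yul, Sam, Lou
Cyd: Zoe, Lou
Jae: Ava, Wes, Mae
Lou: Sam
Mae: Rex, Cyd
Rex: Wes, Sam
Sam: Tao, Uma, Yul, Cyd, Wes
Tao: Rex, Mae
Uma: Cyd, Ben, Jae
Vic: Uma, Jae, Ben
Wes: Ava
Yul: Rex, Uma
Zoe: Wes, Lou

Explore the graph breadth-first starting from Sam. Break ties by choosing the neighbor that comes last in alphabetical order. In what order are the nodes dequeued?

Visit Sam; enqueue Yul, Wes, Uma, Tao, Cyd → queue [Yul, Wes, Uma, Tao, Cyd]
Visit Yul; enqueue Rex → queue [Wes, Uma, Tao, Cyd, Rex]
Visit Wes; enqueue Ava → queue [Uma, Tao, Cyd, Rex, Ava]
Visit Uma; enqueue Jae, Ben → queue [Tao, Cyd, Rex, Ava, Jae, Ben]
Visit Tao; enqueue Mae → queue [Cyd, Rex, Ava, Jae, Ben, Mae]
Visit Cyd; enqueue Zoe, Lou → queue [Rex, Ava, Jae, Ben, Mae, Zoe, Lou]
Visit Rex → queue [Ava, Jae, Ben, Mae, Zoe, Lou]
Visit Ava; enqueue Vic → queue [Jae, Ben, Mae, Zoe, Lou, Vic]
Visit Jae → queue [Ben, Mae, Zoe, Lou, Vic]
Visit Ben → queue [Mae, Zoe, Lou, Vic]
Visit Mae → queue [Zoe, Lou, Vic]
Visit Zoe → queue [Lou, Vic]
Visit Lou → queue [Vic]
Visit Vic → queue []

Sam → Yul → Wes → Uma → Tao → Cyd → Rex → Ava → Jae → Ben → Mae → Zoe → Lou → Vic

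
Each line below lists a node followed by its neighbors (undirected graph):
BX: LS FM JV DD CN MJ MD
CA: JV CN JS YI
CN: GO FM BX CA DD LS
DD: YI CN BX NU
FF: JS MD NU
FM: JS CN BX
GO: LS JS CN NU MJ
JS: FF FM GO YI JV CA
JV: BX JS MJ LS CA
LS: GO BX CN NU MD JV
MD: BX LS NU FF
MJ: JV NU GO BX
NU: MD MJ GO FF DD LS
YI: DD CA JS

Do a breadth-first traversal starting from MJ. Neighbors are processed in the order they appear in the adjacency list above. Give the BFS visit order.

Visit MJ; enqueue JV, NU, GO, BX → queue [JV, NU, GO, BX]
Visit JV; enqueue JS, LS, CA → queue [NU, GO, BX, JS, LS, CA]
Visit NU; enqueue MD, FF, DD → queue [GO, BX, JS, LS, CA, MD, FF, DD]
Visit GO; enqueue CN → queue [BX, JS, LS, CA, MD, FF, DD, CN]
Visit BX; enqueue FM → queue [JS, LS, CA, MD, FF, DD, CN, FM]
Visit JS; enqueue YI → queue [LS, CA, MD, FF, DD, CN, FM, YI]
Visit LS → queue [CA, MD, FF, DD, CN, FM, YI]
Visit CA → queue [MD, FF, DD, CN, FM, YI]
Visit MD → queue [FF, DD, CN, FM, YI]
Visit FF → queue [DD, CN, FM, YI]
Visit DD → queue [CN, FM, YI]
Visit CN → queue [FM, YI]
Visit FM → queue [YI]
Visit YI → queue []

MJ JV NU GO BX JS LS CA MD FF DD CN FM YI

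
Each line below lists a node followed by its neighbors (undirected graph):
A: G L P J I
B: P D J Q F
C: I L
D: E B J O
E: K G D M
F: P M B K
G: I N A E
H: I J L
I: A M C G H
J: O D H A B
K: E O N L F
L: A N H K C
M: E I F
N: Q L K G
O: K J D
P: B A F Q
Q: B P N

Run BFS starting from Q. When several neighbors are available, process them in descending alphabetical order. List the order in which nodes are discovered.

Visit Q; enqueue P, N, B → queue [P, N, B]
Visit P; enqueue F, A → queue [N, B, F, A]
Visit N; enqueue L, K, G → queue [B, F, A, L, K, G]
Visit B; enqueue J, D → queue [F, A, L, K, G, J, D]
Visit F; enqueue M → queue [A, L, K, G, J, D, M]
Visit A; enqueue I → queue [L, K, G, J, D, M, I]
Visit L; enqueue H, C → queue [K, G, J, D, M, I, H, C]
Visit K; enqueue O, E → queue [G, J, D, M, I, H, C, O, E]
Visit G → queue [J, D, M, I, H, C, O, E]
Visit J → queue [D, M, I, H, C, O, E]
Visit D → queue [M, I, H, C, O, E]
Visit M → queue [I, H, C, O, E]
Visit I → queue [H, C, O, E]
Visit H → queue [C, O, E]
Visit C → queue [O, E]
Visit O → queue [E]
Visit E → queue []

Q P N B F A L K G J D M I H C O E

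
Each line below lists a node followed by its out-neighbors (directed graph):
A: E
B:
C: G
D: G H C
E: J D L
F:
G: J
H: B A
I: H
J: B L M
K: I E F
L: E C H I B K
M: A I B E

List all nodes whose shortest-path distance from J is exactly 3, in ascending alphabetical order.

D, F, G

Level 0: J
Level 1: B, L, M
Level 2: A, C, E, H, I, K
Level 3: D, F, G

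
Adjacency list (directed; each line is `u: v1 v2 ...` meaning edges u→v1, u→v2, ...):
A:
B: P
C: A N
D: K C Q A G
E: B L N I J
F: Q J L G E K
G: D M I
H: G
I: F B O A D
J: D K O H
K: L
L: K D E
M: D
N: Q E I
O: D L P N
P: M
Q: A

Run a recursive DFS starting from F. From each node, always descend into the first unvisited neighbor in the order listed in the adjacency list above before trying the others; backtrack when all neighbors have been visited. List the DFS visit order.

Visit F
F → Q
Q → A
F → J
J → D
D → K
K → L
L → E
E → B
B → P
P → M
E → N
N → I
I → O
D → C
D → G
J → H

F, Q, A, J, D, K, L, E, B, P, M, N, I, O, C, G, H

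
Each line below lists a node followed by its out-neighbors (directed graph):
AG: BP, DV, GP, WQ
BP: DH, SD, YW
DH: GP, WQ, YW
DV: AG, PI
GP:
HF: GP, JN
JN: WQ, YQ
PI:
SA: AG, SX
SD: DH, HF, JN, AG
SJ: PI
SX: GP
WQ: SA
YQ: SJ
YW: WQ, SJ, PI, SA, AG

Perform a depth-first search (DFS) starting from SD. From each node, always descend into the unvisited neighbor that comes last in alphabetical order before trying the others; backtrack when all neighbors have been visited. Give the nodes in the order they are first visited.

Visit SD
SD → JN
JN → YQ
YQ → SJ
SJ → PI
JN → WQ
WQ → SA
SA → SX
SX → GP
SA → AG
AG → DV
AG → BP
BP → YW
BP → DH
SD → HF

SD → JN → YQ → SJ → PI → WQ → SA → SX → GP → AG → DV → BP → YW → DH → HF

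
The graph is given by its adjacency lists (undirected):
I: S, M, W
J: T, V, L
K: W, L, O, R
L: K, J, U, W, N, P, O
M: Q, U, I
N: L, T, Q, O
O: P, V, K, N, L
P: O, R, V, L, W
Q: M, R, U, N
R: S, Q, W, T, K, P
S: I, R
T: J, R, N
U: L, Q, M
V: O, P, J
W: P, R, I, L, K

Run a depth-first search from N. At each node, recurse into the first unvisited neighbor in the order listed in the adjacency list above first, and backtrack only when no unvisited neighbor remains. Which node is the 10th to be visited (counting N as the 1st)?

Visit N
N → L
L → K
K → W
W → P
P → O
O → V
V → J
J → T
T → R
R → S
S → I
I → M
M → Q
Q → U

Visit order: N, L, K, W, P, O, V, J, T, R, S, I, M, Q, U

R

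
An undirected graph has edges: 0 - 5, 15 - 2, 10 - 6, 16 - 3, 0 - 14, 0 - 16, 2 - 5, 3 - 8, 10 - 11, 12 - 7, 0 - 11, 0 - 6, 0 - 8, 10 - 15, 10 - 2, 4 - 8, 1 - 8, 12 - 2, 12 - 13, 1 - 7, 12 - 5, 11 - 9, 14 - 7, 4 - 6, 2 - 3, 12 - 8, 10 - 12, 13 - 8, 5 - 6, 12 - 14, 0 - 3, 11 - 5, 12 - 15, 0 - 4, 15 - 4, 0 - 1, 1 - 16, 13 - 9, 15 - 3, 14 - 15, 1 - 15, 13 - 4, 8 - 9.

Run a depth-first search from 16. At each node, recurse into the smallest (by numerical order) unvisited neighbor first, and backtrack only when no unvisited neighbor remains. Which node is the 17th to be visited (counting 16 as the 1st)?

14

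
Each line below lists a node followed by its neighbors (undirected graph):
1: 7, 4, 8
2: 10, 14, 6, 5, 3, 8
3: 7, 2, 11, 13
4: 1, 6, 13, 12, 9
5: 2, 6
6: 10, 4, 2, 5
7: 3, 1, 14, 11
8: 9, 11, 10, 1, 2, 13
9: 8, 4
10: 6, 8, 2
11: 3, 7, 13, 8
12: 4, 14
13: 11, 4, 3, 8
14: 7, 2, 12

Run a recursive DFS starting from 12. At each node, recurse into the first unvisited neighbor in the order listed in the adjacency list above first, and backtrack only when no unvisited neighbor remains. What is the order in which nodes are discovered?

Visit 12
12 → 4
4 → 1
1 → 7
7 → 3
3 → 2
2 → 10
10 → 6
6 → 5
10 → 8
8 → 9
8 → 11
11 → 13
2 → 14

12 → 4 → 1 → 7 → 3 → 2 → 10 → 6 → 5 → 8 → 9 → 11 → 13 → 14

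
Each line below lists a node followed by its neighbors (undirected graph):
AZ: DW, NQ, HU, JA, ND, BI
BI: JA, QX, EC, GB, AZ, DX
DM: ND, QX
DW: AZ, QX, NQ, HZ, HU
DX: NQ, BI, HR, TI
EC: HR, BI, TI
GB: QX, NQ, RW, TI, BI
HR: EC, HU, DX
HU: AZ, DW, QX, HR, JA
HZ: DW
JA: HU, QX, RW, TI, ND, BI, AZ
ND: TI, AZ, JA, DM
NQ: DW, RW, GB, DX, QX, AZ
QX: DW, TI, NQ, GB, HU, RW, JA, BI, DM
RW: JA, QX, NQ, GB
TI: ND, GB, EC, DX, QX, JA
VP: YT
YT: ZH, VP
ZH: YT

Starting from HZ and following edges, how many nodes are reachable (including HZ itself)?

16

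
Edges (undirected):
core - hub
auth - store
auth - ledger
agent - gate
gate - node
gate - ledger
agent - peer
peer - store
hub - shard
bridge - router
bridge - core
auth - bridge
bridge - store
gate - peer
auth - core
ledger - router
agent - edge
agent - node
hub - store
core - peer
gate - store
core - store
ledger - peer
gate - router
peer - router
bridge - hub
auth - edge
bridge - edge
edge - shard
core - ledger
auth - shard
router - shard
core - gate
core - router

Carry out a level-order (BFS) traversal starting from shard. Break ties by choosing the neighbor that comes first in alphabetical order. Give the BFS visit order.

shard → auth → edge → hub → router → bridge → core → ledger → store → agent → gate → peer → node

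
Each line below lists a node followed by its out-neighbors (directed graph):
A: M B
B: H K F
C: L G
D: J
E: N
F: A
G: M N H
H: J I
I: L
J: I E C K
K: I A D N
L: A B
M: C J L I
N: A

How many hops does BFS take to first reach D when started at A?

3

Level 0: A
Level 1: B, M
Level 2: C, F, H, I, J, K, L
Level 3: D, E, G, N
D first appears at level 3.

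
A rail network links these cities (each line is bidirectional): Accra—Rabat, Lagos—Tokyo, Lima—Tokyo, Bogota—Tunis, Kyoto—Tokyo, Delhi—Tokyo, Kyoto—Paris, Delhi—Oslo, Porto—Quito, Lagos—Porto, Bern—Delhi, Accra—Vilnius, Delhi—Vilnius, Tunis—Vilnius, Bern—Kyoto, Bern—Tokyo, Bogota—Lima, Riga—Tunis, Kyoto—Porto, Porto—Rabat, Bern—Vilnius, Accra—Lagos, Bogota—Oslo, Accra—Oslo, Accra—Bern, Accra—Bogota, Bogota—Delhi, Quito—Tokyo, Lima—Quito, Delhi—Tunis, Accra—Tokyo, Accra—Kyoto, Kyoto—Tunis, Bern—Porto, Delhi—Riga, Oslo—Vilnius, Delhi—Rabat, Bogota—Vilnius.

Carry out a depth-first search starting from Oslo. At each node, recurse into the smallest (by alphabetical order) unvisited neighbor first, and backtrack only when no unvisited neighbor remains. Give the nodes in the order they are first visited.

Oslo, Accra, Bern, Delhi, Bogota, Lima, Quito, Porto, Kyoto, Paris, Tokyo, Lagos, Tunis, Riga, Vilnius, Rabat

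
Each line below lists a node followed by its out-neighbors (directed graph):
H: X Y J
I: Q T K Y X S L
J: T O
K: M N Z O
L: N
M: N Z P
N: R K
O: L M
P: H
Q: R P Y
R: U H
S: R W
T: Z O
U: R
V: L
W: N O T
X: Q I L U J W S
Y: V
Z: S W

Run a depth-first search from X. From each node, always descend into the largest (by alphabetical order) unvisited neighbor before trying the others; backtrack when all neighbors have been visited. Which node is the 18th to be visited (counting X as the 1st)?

Visit X
X → W
W → T
T → Z
Z → S
S → R
R → U
R → H
H → Y
Y → V
V → L
L → N
N → K
K → O
O → M
M → P
H → J
X → Q
X → I

Visit order: X, W, T, Z, S, R, U, H, Y, V, L, N, K, O, M, P, J, Q, I

Q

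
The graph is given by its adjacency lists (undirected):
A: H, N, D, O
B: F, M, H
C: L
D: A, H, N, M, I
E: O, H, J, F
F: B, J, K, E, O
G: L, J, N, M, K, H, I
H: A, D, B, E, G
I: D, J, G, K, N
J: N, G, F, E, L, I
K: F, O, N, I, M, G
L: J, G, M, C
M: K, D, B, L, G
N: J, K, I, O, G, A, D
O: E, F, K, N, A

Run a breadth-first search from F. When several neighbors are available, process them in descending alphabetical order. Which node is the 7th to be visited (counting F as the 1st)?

N

Visit F; enqueue O, K, J, E, B → queue [O, K, J, E, B]
Visit O; enqueue N, A → queue [K, J, E, B, N, A]
Visit K; enqueue M, I, G → queue [J, E, B, N, A, M, I, G]
Visit J; enqueue L → queue [E, B, N, A, M, I, G, L]
Visit E; enqueue H → queue [B, N, A, M, I, G, L, H]
Visit B → queue [N, A, M, I, G, L, H]
Visit N; enqueue D → queue [A, M, I, G, L, H, D]
Visit A → queue [M, I, G, L, H, D]
Visit M → queue [I, G, L, H, D]
Visit I → queue [G, L, H, D]
Visit G → queue [L, H, D]
Visit L; enqueue C → queue [H, D, C]
Visit H → queue [D, C]
Visit D → queue [C]
Visit C → queue []

Visit order: F, O, K, J, E, B, N, A, M, I, G, L, H, D, C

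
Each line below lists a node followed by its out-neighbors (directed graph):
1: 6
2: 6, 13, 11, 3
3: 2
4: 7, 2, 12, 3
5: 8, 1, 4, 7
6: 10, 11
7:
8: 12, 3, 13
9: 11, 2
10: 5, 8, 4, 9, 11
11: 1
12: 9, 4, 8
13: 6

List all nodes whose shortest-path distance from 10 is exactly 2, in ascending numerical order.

1, 2, 3, 7, 12, 13

Level 0: 10
Level 1: 4, 5, 8, 9, 11
Level 2: 1, 2, 3, 7, 12, 13
Level 3: 6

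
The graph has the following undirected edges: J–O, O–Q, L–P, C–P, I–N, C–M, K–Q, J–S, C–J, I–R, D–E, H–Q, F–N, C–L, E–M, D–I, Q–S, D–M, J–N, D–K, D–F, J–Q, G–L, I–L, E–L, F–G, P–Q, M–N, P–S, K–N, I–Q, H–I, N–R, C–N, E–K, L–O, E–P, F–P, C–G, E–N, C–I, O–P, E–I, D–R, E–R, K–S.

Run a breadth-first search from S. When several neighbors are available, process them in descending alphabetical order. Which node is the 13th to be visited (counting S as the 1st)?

N

Visit S; enqueue Q, P, K, J → queue [Q, P, K, J]
Visit Q; enqueue O, I, H → queue [P, K, J, O, I, H]
Visit P; enqueue L, F, E, C → queue [K, J, O, I, H, L, F, E, C]
Visit K; enqueue N, D → queue [J, O, I, H, L, F, E, C, N, D]
Visit J → queue [O, I, H, L, F, E, C, N, D]
Visit O → queue [I, H, L, F, E, C, N, D]
Visit I; enqueue R → queue [H, L, F, E, C, N, D, R]
Visit H → queue [L, F, E, C, N, D, R]
Visit L; enqueue G → queue [F, E, C, N, D, R, G]
Visit F → queue [E, C, N, D, R, G]
Visit E; enqueue M → queue [C, N, D, R, G, M]
Visit C → queue [N, D, R, G, M]
Visit N → queue [D, R, G, M]
Visit D → queue [R, G, M]
Visit R → queue [G, M]
Visit G → queue [M]
Visit M → queue []

Visit order: S, Q, P, K, J, O, I, H, L, F, E, C, N, D, R, G, M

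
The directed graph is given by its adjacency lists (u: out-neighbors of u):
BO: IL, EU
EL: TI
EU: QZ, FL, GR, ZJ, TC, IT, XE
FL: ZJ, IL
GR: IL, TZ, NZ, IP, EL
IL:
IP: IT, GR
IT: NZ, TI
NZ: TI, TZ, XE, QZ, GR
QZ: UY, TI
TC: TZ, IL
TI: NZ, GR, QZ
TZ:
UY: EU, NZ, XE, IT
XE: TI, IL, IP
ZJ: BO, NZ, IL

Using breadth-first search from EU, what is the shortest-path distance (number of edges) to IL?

Level 0: EU
Level 1: FL, GR, IT, QZ, TC, XE, ZJ
Level 2: BO, EL, IL, IP, NZ, TI, TZ, UY
IL first appears at level 2.

2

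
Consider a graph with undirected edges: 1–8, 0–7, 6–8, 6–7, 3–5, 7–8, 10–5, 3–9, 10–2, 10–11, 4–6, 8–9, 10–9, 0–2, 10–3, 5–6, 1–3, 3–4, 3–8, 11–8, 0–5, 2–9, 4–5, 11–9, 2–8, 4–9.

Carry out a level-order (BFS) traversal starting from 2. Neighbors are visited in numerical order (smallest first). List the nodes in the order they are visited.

Visit 2; enqueue 0, 8, 9, 10 → queue [0, 8, 9, 10]
Visit 0; enqueue 5, 7 → queue [8, 9, 10, 5, 7]
Visit 8; enqueue 1, 3, 6, 11 → queue [9, 10, 5, 7, 1, 3, 6, 11]
Visit 9; enqueue 4 → queue [10, 5, 7, 1, 3, 6, 11, 4]
Visit 10 → queue [5, 7, 1, 3, 6, 11, 4]
Visit 5 → queue [7, 1, 3, 6, 11, 4]
Visit 7 → queue [1, 3, 6, 11, 4]
Visit 1 → queue [3, 6, 11, 4]
Visit 3 → queue [6, 11, 4]
Visit 6 → queue [11, 4]
Visit 11 → queue [4]
Visit 4 → queue []

2 → 0 → 8 → 9 → 10 → 5 → 7 → 1 → 3 → 6 → 11 → 4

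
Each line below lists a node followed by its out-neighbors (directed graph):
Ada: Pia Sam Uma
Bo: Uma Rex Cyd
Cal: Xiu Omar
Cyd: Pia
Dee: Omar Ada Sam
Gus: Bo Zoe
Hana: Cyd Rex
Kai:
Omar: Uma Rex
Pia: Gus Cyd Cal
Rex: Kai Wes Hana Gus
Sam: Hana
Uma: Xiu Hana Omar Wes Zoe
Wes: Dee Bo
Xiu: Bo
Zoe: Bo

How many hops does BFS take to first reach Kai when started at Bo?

2

Level 0: Bo
Level 1: Cyd, Rex, Uma
Level 2: Gus, Hana, Kai, Omar, Pia, Wes, Xiu, Zoe
Level 3: Cal, Dee
Level 4: Ada, Sam
Kai first appears at level 2.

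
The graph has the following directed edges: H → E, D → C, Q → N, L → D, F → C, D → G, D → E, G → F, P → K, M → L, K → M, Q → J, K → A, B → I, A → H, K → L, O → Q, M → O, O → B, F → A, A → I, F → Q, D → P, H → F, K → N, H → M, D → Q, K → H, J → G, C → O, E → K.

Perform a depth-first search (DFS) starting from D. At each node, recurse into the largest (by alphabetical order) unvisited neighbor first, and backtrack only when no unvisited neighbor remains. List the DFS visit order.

D → Q → N → J → G → F → C → O → B → I → A → H → M → L → E → K → P

Visit D
D → Q
Q → N
Q → J
J → G
G → F
F → C
C → O
O → B
B → I
F → A
A → H
H → M
M → L
H → E
E → K
D → P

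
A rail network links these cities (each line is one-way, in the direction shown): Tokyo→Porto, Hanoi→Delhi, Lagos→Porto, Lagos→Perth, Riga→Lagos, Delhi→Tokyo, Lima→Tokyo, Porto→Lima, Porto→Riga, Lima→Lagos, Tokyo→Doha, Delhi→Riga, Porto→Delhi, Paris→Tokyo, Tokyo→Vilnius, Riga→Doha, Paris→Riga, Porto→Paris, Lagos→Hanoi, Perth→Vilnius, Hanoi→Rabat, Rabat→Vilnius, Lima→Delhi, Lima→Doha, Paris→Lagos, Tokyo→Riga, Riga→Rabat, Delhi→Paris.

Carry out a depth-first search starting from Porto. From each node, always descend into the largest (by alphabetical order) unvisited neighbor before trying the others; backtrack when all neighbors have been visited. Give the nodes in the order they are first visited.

Porto, Riga, Rabat, Vilnius, Lagos, Perth, Hanoi, Delhi, Tokyo, Doha, Paris, Lima

Visit Porto
Porto → Riga
Riga → Rabat
Rabat → Vilnius
Riga → Lagos
Lagos → Perth
Lagos → Hanoi
Hanoi → Delhi
Delhi → Tokyo
Tokyo → Doha
Delhi → Paris
Porto → Lima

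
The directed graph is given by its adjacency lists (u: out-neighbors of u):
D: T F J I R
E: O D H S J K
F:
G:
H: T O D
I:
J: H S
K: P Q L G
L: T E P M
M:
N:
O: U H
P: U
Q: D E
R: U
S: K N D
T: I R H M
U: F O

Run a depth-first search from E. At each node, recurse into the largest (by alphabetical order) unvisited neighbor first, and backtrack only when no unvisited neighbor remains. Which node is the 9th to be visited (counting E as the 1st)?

U

Visit E
E → S
S → N
S → K
K → Q
Q → D
D → T
T → R
R → U
U → O
O → H
U → F
T → M
T → I
D → J
K → P
K → L
K → G

Visit order: E, S, N, K, Q, D, T, R, U, O, H, F, M, I, J, P, L, G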